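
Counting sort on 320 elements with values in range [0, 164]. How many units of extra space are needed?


Output array size: 320 (to store sorted result)
Count array size: 165 (one slot per possible value, range 0 to 164)
Total extra space = 320 + 165 = 485


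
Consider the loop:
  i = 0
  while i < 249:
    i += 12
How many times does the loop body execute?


Starting at i = 0, each iteration adds 12.
Iterations until i >= 249:
  Iteration 1: i = 0 -> i = 12
  Iteration 2: i = 12 -> i = 24
  Iteration 3: i = 24 -> i = 36
  Iteration 4: i = 36 -> i = 48
  Iteration 5: i = 48 -> i = 60
  Iteration 6: i = 60 -> i = 72
  Iteration 7: i = 72 -> i = 84
  Iteration 8: i = 84 -> i = 96
  ... continuing ...
Total iterations = ceil(249/12) = 21


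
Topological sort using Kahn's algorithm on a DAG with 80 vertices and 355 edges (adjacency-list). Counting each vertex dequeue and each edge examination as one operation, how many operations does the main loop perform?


Kahn's algorithm:
  1. Compute in-degrees: O(V + E)
  2. Process queue: each vertex dequeued once (O(V))
     each edge examined once (O(E))
Total = V + E = 80 + 355 = 435


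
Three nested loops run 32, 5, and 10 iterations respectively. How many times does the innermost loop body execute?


Loop 1 (outermost): 32 iterations
Loop 2 (middle): 5 iterations per outer
Loop 3 (innermost): 10 iterations per middle
Total = 32 * 5 * 10 = 1600


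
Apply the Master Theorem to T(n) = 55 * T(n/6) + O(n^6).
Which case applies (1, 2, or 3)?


The Master Theorem: T(n) = a*T(n/b) + O(n^c)
  a = 55, b = 6, c = 6
log_b(a) = log_6(55) ~ 2.237
Compare b^c with a: 6^6 = 46656 > 55, so c > log_b(a).
Since c > log_b(a), Case 3 applies.
T(n) = O(n^6)
Master Theorem case = 3


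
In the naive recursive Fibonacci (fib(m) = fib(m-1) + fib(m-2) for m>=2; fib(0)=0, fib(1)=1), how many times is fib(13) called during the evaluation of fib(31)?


Let N(m) = number of times fib(m) is called while evaluating fib(31).
N(31) = 1 (the initial call).
N(30) = 1 (only fib(31) calls it).
For 1 <= m <= 29: fib(m) is called by fib(m+1) and fib(m+2), so
  N(m) = N(m+1) + N(m+2).
fib(0) is called only by fib(2), so N(0) = N(2).
Walk down from m=31:
  N(31)=1, N(30)=1, N(29)=2, N(28)=3, N(27)=5, N(26)=8, N(25)=13, N(24)=21, N(23)=34, N(22)=55, N(21)=89, N(20)=144, N(19)=233, N(18)=377, N(17)=610, N(16)=987, N(15)=1597, N(14)=2584, N(13)=4181
N(13) = 4181


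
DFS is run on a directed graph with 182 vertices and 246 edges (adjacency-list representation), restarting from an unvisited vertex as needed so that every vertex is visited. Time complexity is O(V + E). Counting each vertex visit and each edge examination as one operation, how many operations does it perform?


A full DFS traversal processes each vertex exactly once (push/pop on stack).
Each directed edge is examined once.
V = 182, E = 246
V + E = 428


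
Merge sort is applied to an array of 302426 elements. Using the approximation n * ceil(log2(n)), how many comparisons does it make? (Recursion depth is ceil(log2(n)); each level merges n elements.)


Merge sort divides the array into halves recursively.
Number of levels = ceil(log2(302426)) = 19
At each level, approximately n = 302426 comparisons are needed for merging.
Total comparisons ~ n * ceil(log2(n)) = 302426 * 19 = 5746094


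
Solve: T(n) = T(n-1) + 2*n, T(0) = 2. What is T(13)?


Expanding the recurrence:
T(13) = T(12) + 2*13
       = T(11) + 2*12 + 2*13
       ...
       = T(0) + 2*(1 + 2 + ... + 13)
       = 2 + 2 * 13*14/2
       = 2 + 2 * 91
       = 2 + 182 = 184


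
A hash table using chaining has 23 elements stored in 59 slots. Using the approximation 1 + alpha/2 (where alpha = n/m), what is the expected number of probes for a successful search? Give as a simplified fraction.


Load factor alpha = n/m = 23/59
Expected probes = 1 + alpha/2 = 1 + 23/(2*59)
= 1 + 23/118
= 118/118 + 23/118
= 141/118


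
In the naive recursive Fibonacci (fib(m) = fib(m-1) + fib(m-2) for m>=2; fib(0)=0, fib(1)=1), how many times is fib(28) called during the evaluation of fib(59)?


Let N(m) = number of times fib(m) is called while evaluating fib(59).
N(59) = 1 (the initial call).
N(58) = 1 (only fib(59) calls it).
For 1 <= m <= 57: fib(m) is called by fib(m+1) and fib(m+2), so
  N(m) = N(m+1) + N(m+2).
fib(0) is called only by fib(2), so N(0) = N(2).
Walk down from m=59:
  N(59)=1, N(58)=1, N(57)=2, N(56)=3, N(55)=5, N(54)=8, N(53)=13, N(52)=21, N(51)=34, N(50)=55, N(49)=89, N(48)=144, N(47)=233, N(46)=377, N(45)=610, N(44)=987, N(43)=1597, N(42)=2584, N(41)=4181, N(40)=6765, N(39)=10946, N(38)=17711, N(37)=28657, N(36)=46368, N(35)=75025, N(34)=121393, N(33)=196418, N(32)=317811, N(31)=514229, N(30)=832040, N(29)=1346269, N(28)=2178309
N(28) = 2178309


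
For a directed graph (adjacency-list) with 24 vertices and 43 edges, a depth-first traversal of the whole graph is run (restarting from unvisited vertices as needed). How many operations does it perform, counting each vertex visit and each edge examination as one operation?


A full DFS traversal visits each vertex once and examines each edge once.
V = 24
E = 43
Sum = 24 + 43 = 67


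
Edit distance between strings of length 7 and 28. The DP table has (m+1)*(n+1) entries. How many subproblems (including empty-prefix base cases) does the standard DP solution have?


The table includes base cases (empty prefixes).
Rows: (m+1) = 8
Columns: (n+1) = 29
Total = 8 * 29 = 232


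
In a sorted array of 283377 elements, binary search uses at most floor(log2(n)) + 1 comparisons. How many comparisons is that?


Halving sequence: 283377 -> 141688 -> 70844 -> 35422 -> 17711 -> 8855 -> 4427 -> 2213 -> 1106 -> 553 -> 276 -> 138 -> 69 -> 34 -> 17 -> 8 -> 4 -> 2 -> 1
Number of halvings = 18
Max comparisons = 18 + 1 = 19


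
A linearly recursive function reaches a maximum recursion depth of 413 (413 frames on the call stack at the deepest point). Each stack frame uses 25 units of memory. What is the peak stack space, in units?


Maximum recursion depth = 413 frames
Memory per frame = 25 units
Total stack space = depth * frame_size
= 413 * 25 = 10325


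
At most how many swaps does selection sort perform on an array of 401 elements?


Each of the 400 passes places one element in its final position.
Pass 1: swap minimum into position 0
Pass 2: swap minimum of remaining into position 1
...
Pass 400: last two elements, one swap
Maximum swaps = 401 - 1 = 400


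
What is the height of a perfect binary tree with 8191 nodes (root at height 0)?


A perfect binary tree with 8191 nodes:
  8191 = 2^13 - 1
  Levels: 0, 1, ..., 12
  Height = 12


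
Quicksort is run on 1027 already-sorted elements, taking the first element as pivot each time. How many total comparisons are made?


Sum of comparisons per partition:
1026 + 1025 + ... + 1 + 0
= 1027 * (1027 - 1) / 2
= 1027 * 1026 / 2
= 526851


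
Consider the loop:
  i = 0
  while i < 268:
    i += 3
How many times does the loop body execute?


Starting at i = 0, each iteration adds 3.
Iterations until i >= 268:
  Iteration 1: i = 0 -> i = 3
  Iteration 2: i = 3 -> i = 6
  Iteration 3: i = 6 -> i = 9
  Iteration 4: i = 9 -> i = 12
  Iteration 5: i = 12 -> i = 15
  Iteration 6: i = 15 -> i = 18
  Iteration 7: i = 18 -> i = 21
  Iteration 8: i = 21 -> i = 24
  ... continuing ...
Total iterations = ceil(268/3) = 90


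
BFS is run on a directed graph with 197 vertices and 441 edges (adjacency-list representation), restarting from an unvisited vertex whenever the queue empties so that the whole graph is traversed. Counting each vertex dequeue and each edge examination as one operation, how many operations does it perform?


A full BFS traversal dequeues each vertex exactly once and examines each directed edge exactly once.
V = 197 (vertex processing cost)
E = 441 (edge examination cost)
Total operations proportional to V + E = 197 + 441 = 638


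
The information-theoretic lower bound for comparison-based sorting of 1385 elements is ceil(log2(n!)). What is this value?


A binary decision tree of height h has at most 2^h leaves and needs at least n! of them, so h >= ceil(log2(n!)).
1385! is far too large to multiply out, so use Stirling's series:
  ln(n!) ~ n ln n - n + (1/2) ln(2 pi n) + 1/(12n)  (error below 1/(360 n^3), negligible here)
  ln(1385) = 7.2334554
  n ln n = 1385 * 7.2334554 = 10018.3357
  (1/2) ln(2 pi * 1385) = (1/2) ln(8702.2117) = 4.5357
  1/(12*1385) = 0.0001
  ln(1385!) ~ 10018.3357 - 1385 + 4.5357 + 0.0001 = 8637.8715
Convert to base 2: log2(1385!) = 8637.8715 / ln 2 = 8637.8715 / 0.69314718 = 12461.8144
ceil(12461.8144) = 12462


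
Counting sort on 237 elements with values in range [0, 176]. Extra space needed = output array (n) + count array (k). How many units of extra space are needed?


Output array size: 237 (to store sorted result)
Count array size: 177 (one slot per possible value, range 0 to 176)
Total extra space = 237 + 177 = 414


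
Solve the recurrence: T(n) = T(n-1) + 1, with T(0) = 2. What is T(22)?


Unrolling the recurrence:
T(22) = T(21) + 1
       = T(20) + 1 + 1
       = T(19) + 1*3
       ...
       = T(0) + 1*22
       = 2 + 22 = 24


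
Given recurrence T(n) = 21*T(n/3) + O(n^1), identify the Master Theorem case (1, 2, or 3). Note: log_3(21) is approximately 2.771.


Master Theorem parameters: a=21, b=3, c=1
log_b(a) = 2.771
Compare b^c with a: 3^1 = 3 < 21, so c < log_b(a).
Comparing c=1 vs log_b(a)=2.771:
1 < 2.771 => Case 1
Result: T(n) = O(n^(log_3 21)) ~ O(n^2.771)
Master Theorem case = 1


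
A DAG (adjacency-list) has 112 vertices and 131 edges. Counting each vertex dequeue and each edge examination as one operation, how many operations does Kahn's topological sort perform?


V = 112 (vertex processing)
E = 131 (edge processing)
V + E = 112 + 131 = 243


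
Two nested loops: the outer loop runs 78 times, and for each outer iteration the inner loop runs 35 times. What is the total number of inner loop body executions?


Outer loop: 78 iterations
Inner loop: 35 iterations per outer iteration
Total = 78 * 35 = 2730


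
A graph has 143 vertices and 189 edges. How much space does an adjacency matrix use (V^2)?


Adjacency matrix: V x V grid of entries
Space = V^2 = 143^2 = 143 * 143 = 20449


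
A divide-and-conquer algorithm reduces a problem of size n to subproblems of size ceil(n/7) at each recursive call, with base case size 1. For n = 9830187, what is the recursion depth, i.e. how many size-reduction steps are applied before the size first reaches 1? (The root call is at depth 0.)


Each step divides the size by 7 (rounding up); after k steps the size is ceil(n/7^k), which equals 1 exactly when 7^k >= n.
So the depth is the smallest k with 7^k >= 9830187, i.e. ceil(log_7(9830187)).
7^8 = 5764801 < 9830187 <= 40353607 = 7^9
Recursion depth = 9


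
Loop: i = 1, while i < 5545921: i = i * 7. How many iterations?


i multiplies by 7 each step:
i = 1 -> 7 -> 49 -> 343 -> 2401 -> 16807 -> 117649 -> 823543 -> 5764801 (stop)
Iterations = ceil(log_7(5545921)) = 8


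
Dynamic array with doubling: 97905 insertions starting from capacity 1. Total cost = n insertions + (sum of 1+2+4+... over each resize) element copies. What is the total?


n = 97905
Insertion costs: 97905
Resizes copy 1, 2, 4, ... up to the largest power of 2 that is <= n-1 = 97904, i.e. 65536.
Copy costs = 1 + 2 + 4 + 8 + 16 + 32 + 64 + 128 + 256 + 512 + 1024 + 2048 + 4096 + 8192 + 16384 + 32768 + 65536 = 131071
Total = 97905 + 131071 = 228976


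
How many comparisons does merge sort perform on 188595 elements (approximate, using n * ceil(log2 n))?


Recursion depth: ceil(log2(188595)) = 18
Each recursion level merges n = 188595 elements
Total = 188595 * 18 = 3394710


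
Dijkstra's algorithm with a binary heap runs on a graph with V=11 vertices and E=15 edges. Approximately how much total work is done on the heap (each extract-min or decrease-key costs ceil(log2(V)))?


Dijkstra with a binary heap: each vertex is extracted once, each edge may relax once.
Each heap operation costs O(log V).
V + E = 11 + 15 = 26
ceil(log2(11)) = 4 (since 2^3 = 8 < 11 <= 16 = 2^4)
Total heap work = (V+E) * ceil(log2(V)) = 26 * 4 = 104


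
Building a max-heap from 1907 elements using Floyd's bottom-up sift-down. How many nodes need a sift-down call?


In a heap of 1907 elements (0-indexed array):
  Last element index: 1906
  Parent of last element: floor((1906 - 1) / 2) = 952
  Internal nodes: indices 0 to 952
  Count = floor(1907/2) = 953


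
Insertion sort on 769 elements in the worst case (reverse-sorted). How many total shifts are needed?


In the worst case (reverse-sorted), each element shifts past all previous:
  Element 1: 1 shifts
  Element 2: 2 shifts
  Element 3: 3 shifts
  Element 4: 4 shifts
  Element 5: 5 shifts
  ...
  Element 768: 768 shifts
Total = 1 + 2 + ... + 768
= 769*(769-1)/2 = 295296


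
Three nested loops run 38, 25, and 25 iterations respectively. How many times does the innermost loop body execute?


Loop 1 (outermost): 38 iterations
Loop 2 (middle): 25 iterations per outer
Loop 3 (innermost): 25 iterations per middle
Total = 38 * 25 * 25 = 23750


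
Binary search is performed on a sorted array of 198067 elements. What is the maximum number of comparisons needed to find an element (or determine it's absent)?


Binary search halves the search space each comparison:
  Step 1: search space = 198067 -> 99033
  Step 2: search space = 99033 -> 49516
  Step 3: search space = 49516 -> 24758
  Step 4: search space = 24758 -> 12379
  Step 5: search space = 12379 -> 6189
  Step 6: search space = 6189 -> 3094
  Step 7: search space = 3094 -> 1547
  Step 8: search space = 1547 -> 773
  Step 9: search space = 773 -> 386
  Step 10: search space = 386 -> 193
  Step 11: search space = 193 -> 96
  Step 12: search space = 96 -> 48
  Step 13: search space = 48 -> 24
  Step 14: search space = 24 -> 12
  Step 15: search space = 12 -> 6
  Step 16: search space = 6 -> 3
  Step 17: search space = 3 -> 1
  Step 18: search space = 1 (final check)
Maximum comparisons = floor(log2(198067)) + 1 = 17 + 1 = 18


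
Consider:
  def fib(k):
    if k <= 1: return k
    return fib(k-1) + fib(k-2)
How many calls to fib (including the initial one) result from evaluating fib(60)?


Let C(m) = total calls to evaluate fib(m). Then C(0)=C(1)=1, and
C(m) = 1 + C(m-1) + C(m-2) for m >= 2.
Build the table (each entry = 1 + previous two):
  C(0) = 1
  C(1) = 1
  C(2) = 1 + 1 + 1 = 3
  C(3) = 1 + 3 + 1 = 5
  C(4) = 1 + 5 + 3 = 9
  C(5) = 1 + 9 + 5 = 15
  C(6) = 1 + 15 + 9 = 25
  C(7) = 1 + 25 + 15 = 41
  C(8) = 1 + 41 + 25 = 67
  C(9) = 1 + 67 + 41 = 109
  C(10) = 1 + 109 + 67 = 177
  C(11) = 1 + 177 + 109 = 287
  C(12) = 1 + 287 + 177 = 465
  C(13) = 1 + 465 + 287 = 753
  C(14) = 1 + 753 + 465 = 1219
  C(15) = 1 + 1219 + 753 = 1973
  C(16) = 1 + 1973 + 1219 = 3193
  C(17) = 1 + 3193 + 1973 = 5167
  C(18) = 1 + 5167 + 3193 = 8361
  C(19) = 1 + 8361 + 5167 = 13529
  C(20) = 1 + 13529 + 8361 = 21891
  C(21) = 1 + 21891 + 13529 = 35421
  C(22) = 1 + 35421 + 21891 = 57313
  C(23) = 1 + 57313 + 35421 = 92735
  C(24) = 1 + 92735 + 57313 = 150049
  C(25) = 1 + 150049 + 92735 = 242785
  C(26) = 1 + 242785 + 150049 = 392835
  C(27) = 1 + 392835 + 242785 = 635621
  C(28) = 1 + 635621 + 392835 = 1028457
  C(29) = 1 + 1028457 + 635621 = 1664079
  C(30) = 1 + 1664079 + 1028457 = 2692537
  C(31) = 1 + 2692537 + 1664079 = 4356617
  C(32) = 1 + 4356617 + 2692537 = 7049155
  C(33) = 1 + 7049155 + 4356617 = 11405773
  C(34) = 1 + 11405773 + 7049155 = 18454929
  C(35) = 1 + 18454929 + 11405773 = 29860703
  C(36) = 1 + 29860703 + 18454929 = 48315633
  C(37) = 1 + 48315633 + 29860703 = 78176337
  C(38) = 1 + 78176337 + 48315633 = 126491971
  C(39) = 1 + 126491971 + 78176337 = 204668309
  C(40) = 1 + 204668309 + 126491971 = 331160281
  C(41) = 1 + 331160281 + 204668309 = 535828591
  C(42) = 1 + 535828591 + 331160281 = 866988873
  C(43) = 1 + 866988873 + 535828591 = 1402817465
  C(44) = 1 + 1402817465 + 866988873 = 2269806339
  C(45) = 1 + 2269806339 + 1402817465 = 3672623805
  C(46) = 1 + 3672623805 + 2269806339 = 5942430145
  C(47) = 1 + 5942430145 + 3672623805 = 9615053951
  C(48) = 1 + 9615053951 + 5942430145 = 15557484097
  C(49) = 1 + 15557484097 + 9615053951 = 25172538049
  C(50) = 1 + 25172538049 + 15557484097 = 40730022147
  C(51) = 1 + 40730022147 + 25172538049 = 65902560197
  C(52) = 1 + 65902560197 + 40730022147 = 106632582345
  C(53) = 1 + 106632582345 + 65902560197 = 172535142543
  C(54) = 1 + 172535142543 + 106632582345 = 279167724889
  C(55) = 1 + 279167724889 + 172535142543 = 451702867433
  C(56) = 1 + 451702867433 + 279167724889 = 730870592323
  C(57) = 1 + 730870592323 + 451702867433 = 1182573459757
  C(58) = 1 + 1182573459757 + 730870592323 = 1913444052081
  C(59) = 1 + 1913444052081 + 1182573459757 = 3096017511839
  C(60) = 1 + 3096017511839 + 1913444052081 = 5009461563921
Total calls for fib(60) = 5009461563921


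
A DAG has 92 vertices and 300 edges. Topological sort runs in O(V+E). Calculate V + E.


V = 92 (vertex processing)
E = 300 (edge processing)
V + E = 92 + 300 = 392


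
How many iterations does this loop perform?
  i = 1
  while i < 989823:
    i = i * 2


The loop variable doubles each iteration:
i = 1 -> 2 -> 4 -> 8 -> 16 -> 32 -> 64 -> 128 -> 256 -> 512 -> 1024 -> 2048 -> 4096 -> 8192 -> 16384 -> 32768 -> 65536 -> 131072 -> 262144 -> 524288 -> 1048576 (stop, 1048576 >= 989823)
Number of doublings = ceil(log2(989823)) = 20


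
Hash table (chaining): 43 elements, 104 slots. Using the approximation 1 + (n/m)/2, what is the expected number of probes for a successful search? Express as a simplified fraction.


Computing expected probes:
alpha = 43/104
= 1 + alpha/2
= 1 + 43/(2*104)
= (2*104 + 43) / (2*104)
= 251/208


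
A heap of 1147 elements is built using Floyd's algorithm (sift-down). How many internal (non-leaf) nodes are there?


Leaf nodes occupy roughly half the array.
Sift-down is called for each internal node, starting from the last one.
Internal nodes = floor(n/2) = floor(1147/2) = 573


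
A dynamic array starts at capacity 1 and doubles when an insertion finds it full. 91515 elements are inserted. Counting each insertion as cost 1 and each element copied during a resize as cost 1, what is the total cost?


n = 91515
Insertion costs: 91515
Resizes copy 1, 2, 4, ... up to the largest power of 2 that is <= n-1 = 91514, i.e. 65536.
Copy costs = 1 + 2 + 4 + 8 + 16 + 32 + 64 + 128 + 256 + 512 + 1024 + 2048 + 4096 + 8192 + 16384 + 32768 + 65536 = 131071
Total = 91515 + 131071 = 222586


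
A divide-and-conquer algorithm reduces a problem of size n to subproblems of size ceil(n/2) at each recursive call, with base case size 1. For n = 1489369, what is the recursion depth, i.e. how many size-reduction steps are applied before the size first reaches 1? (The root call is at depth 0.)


Each step divides the size by 2 (rounding up); after k steps the size is ceil(n/2^k), which equals 1 exactly when 2^k >= n.
So the depth is the smallest k with 2^k >= 1489369, i.e. ceil(log_2(1489369)).
2^20 = 1048576 < 1489369 <= 2097152 = 2^21
Recursion depth = 21


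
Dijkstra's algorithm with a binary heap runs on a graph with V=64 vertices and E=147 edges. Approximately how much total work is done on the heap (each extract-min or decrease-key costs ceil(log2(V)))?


Dijkstra with a binary heap: each vertex is extracted once, each edge may relax once.
Each heap operation costs O(log V).
V + E = 64 + 147 = 211
ceil(log2(64)) = 6 (since 2^5 = 32 < 64 <= 64 = 2^6)
Total heap work = (V+E) * ceil(log2(V)) = 211 * 6 = 1266


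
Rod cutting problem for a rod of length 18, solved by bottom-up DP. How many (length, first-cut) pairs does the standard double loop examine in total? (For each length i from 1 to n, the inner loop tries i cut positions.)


For each subproblem length i = 1..18, the inner loop considers i possible first cuts.
Total = 1 + 2 + ... + 18
= 18*(18+1)/2
= 18*19/2 = 171


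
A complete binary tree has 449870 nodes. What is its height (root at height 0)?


In a complete binary tree, level k holds nodes 2^k .. 2^(k+1)-1 (1-indexed).
Height = floor(log2(n)) = floor(log2(449870)) = 18
Check: 2^18 = 262144 <= 449870 < 524288 = 2^19


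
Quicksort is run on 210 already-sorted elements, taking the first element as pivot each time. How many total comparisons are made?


Sum of comparisons per partition:
209 + 208 + ... + 1 + 0
= 210 * (210 - 1) / 2
= 210 * 209 / 2
= 21945


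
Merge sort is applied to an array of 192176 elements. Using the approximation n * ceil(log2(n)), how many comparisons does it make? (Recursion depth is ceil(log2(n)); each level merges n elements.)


Merge sort divides the array into halves recursively.
Number of levels = ceil(log2(192176)) = 18
At each level, approximately n = 192176 comparisons are needed for merging.
Total comparisons ~ n * ceil(log2(n)) = 192176 * 18 = 3459168


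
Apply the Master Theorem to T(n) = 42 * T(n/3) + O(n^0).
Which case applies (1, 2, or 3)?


The Master Theorem: T(n) = a*T(n/b) + O(n^c)
  a = 42, b = 3, c = 0
log_b(a) = log_3(42) ~ 3.402
Compare b^c with a: 3^0 = 1 < 42, so c < log_b(a).
Since c < log_b(a), Case 1 applies.
T(n) = O(n^(log_3 42)) ~ O(n^3.402)
Master Theorem case = 1


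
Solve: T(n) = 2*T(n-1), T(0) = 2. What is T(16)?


Unrolling:
T(16) = 2*T(15) = 2^2*T(14) = ... = 2^16*T(0)
= 2^16 * 2
= 65536 * 2 = 131072


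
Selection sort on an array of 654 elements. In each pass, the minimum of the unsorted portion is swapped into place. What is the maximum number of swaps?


Selection sort performs one swap per pass:
  Pass 1: find min in positions 0 to 653, swap with position 0
  Pass 2: find min in positions 1 to 653, swap with position 1
  Pass 3: find min in positions 2 to 653, swap with position 2
  Pass 4: find min in positions 3 to 653, swap with position 3
  Pass 5: find min in positions 4 to 653, swap with position 4
  ... (648 more passes)
Total passes (and swaps) = n - 1 = 654 - 1 = 653


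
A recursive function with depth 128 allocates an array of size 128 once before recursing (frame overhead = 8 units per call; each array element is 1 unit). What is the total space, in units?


Array allocation: 128 units (allocated once)
Stack frames: 128 deep * 8 per frame = 1024 units
Total = 128 + 1024 = 1152


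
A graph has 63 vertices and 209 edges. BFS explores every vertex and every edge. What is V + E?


A full BFS traversal dequeues each vertex once and examines each edge once.
Vertex visits: 63
Edge visits: 209
V + E = 63 + 209 = 272


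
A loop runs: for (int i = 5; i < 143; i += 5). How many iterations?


Loop starts at i = 5, increments by 5, stops when i >= 143.
Number of iterations = ceil((143 - 5) / 5)
= ceil(138 / 5)
= 28


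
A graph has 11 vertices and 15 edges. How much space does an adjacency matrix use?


Adjacency matrix: V x V grid of entries
Space = V^2 = 11^2 = 11 * 11 = 121


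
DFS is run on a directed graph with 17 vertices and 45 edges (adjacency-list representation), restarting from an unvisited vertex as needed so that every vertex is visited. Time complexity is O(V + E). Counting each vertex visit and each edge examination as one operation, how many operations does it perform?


A full DFS traversal processes each vertex exactly once (push/pop on stack).
Each directed edge is examined once.
V = 17, E = 45
V + E = 62


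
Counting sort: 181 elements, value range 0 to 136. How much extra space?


n = 181 (output array)
k = 137 (count array for 137 distinct values)
Extra space = 181 + 137 = 318


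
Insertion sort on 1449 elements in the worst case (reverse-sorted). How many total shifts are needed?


In the worst case (reverse-sorted), each element shifts past all previous:
  Element 1: 1 shifts
  Element 2: 2 shifts
  Element 3: 3 shifts
  Element 4: 4 shifts
  Element 5: 5 shifts
  ...
  Element 1448: 1448 shifts
Total = 1 + 2 + ... + 1448
= 1449*(1449-1)/2 = 1049076


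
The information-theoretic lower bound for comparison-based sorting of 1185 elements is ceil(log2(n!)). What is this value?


A binary decision tree of height h has at most 2^h leaves and needs at least n! of them, so h >= ceil(log2(n!)).
1185! is far too large to multiply out, so use Stirling's series:
  ln(n!) ~ n ln n - n + (1/2) ln(2 pi n) + 1/(12n)  (error below 1/(360 n^3), negligible here)
  ln(1185) = 7.0774981
  n ln n = 1185 * 7.0774981 = 8386.8352
  (1/2) ln(2 pi * 1185) = (1/2) ln(7445.5746) = 4.4577
  1/(12*1185) = 0.0001
  ln(1185!) ~ 8386.8352 - 1185 + 4.4577 + 0.0001 = 7206.2930
Convert to base 2: log2(1185!) = 7206.2930 / ln 2 = 7206.2930 / 0.69314718 = 10396.4832
ceil(10396.4832) = 10397


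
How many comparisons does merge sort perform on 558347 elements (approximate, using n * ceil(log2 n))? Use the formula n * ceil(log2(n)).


Recursion depth: ceil(log2(558347)) = 20
Each recursion level merges n = 558347 elements
Total = 558347 * 20 = 11166940


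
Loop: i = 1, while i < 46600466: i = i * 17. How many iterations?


i multiplies by 17 each step:
i = 1 -> 17 -> 289 -> 4913 -> 83521 -> 1419857 -> 24137569 -> 410338673 (stop)
Iterations = ceil(log_17(46600466)) = 7


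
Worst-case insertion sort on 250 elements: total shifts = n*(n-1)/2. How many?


Sum of shifts = 1 + 2 + 3 + ... + 249
= 250 * 249 / 2
= 62250 / 2
= 31125


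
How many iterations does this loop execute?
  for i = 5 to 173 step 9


The loop variable i takes values starting at 5 and increments by 9 each iteration.
Sequence: i = 5, 14, 23, 32, 41, 50, 59, 68, 77, ...
The upper bound 173 is inclusive, so the count is floor((last - first) / step) + 1:
floor((173 - 5) / 9) + 1 = floor(168/9) + 1 = 18 + 1 = 19


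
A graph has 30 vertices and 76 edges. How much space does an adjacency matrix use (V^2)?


Adjacency matrix: V x V grid of entries
Space = V^2 = 30^2 = 30 * 30 = 900


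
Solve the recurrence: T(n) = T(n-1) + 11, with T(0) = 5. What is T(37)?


Unrolling the recurrence:
T(37) = T(36) + 11
       = T(35) + 11 + 11
       = T(34) + 11*3
       ...
       = T(0) + 11*37
       = 5 + 407 = 412


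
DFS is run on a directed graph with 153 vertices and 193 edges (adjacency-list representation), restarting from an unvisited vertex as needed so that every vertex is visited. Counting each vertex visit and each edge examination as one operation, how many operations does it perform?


A full DFS traversal processes each vertex exactly once (push/pop on stack).
Each directed edge is examined once.
V = 153, E = 193
V + E = 346


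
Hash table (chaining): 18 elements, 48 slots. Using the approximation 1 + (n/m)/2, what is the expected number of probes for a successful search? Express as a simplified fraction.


Computing expected probes:
alpha = 18/48
= 1 + alpha/2
= 1 + 18/(2*48)
= (2*48 + 18) / (2*48)
= 114/96 = 19/16


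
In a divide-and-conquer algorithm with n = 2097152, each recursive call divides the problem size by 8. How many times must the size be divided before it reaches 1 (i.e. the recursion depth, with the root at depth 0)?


Number of divisions = log_8(2097152)
Sizes: 2097152 -> 262144 -> 32768 -> 4096 -> 512 -> 64 -> 8 -> 1 (7 divisions)
Recursion depth = 7


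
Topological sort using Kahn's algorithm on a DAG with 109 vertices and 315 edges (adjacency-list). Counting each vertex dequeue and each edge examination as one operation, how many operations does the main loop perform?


Kahn's algorithm:
  1. Compute in-degrees: O(V + E)
  2. Process queue: each vertex dequeued once (O(V))
     each edge examined once (O(E))
Total = V + E = 109 + 315 = 424


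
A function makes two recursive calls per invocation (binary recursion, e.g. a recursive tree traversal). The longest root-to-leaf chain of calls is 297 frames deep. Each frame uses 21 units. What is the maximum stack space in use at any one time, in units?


Binary recursion: the two calls run one after the other, so only one root-to-leaf chain of frames is on the stack at a time.
Maximum depth (longest chain) = 297 frames
Each frame = 21 units
Max stack space = 297 * 21 = 6237


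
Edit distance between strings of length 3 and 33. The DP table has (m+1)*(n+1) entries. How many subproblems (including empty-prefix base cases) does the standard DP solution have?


The table includes base cases (empty prefixes).
Rows: (m+1) = 4
Columns: (n+1) = 34
Total = 4 * 34 = 136


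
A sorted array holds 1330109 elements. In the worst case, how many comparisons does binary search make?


Halving sequence: 1330109 -> 665054 -> 332527 -> 166263 -> 83131 -> 41565 -> 20782 -> 10391 -> 5195 -> 2597 -> 1298 -> 649 -> 324 -> 162 -> 81 -> 40 -> 20 -> 10 -> 5 -> 2 -> 1
Number of halvings = 20
Max comparisons = 20 + 1 = 21


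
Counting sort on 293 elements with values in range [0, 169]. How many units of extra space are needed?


Output array size: 293 (to store sorted result)
Count array size: 170 (one slot per possible value, range 0 to 169)
Total extra space = 293 + 170 = 463


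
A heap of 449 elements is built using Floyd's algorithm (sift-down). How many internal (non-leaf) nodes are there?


Leaf nodes occupy roughly half the array.
Sift-down is called for each internal node, starting from the last one.
Internal nodes = floor(n/2) = floor(449/2) = 224


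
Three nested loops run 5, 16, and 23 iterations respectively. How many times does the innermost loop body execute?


Loop 1 (outermost): 5 iterations
Loop 2 (middle): 16 iterations per outer
Loop 3 (innermost): 23 iterations per middle
Total = 5 * 16 * 23 = 1840


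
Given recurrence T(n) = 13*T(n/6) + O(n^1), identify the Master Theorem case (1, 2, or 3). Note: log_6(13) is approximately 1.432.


Master Theorem parameters: a=13, b=6, c=1
log_b(a) = 1.432
Compare b^c with a: 6^1 = 6 < 13, so c < log_b(a).
Comparing c=1 vs log_b(a)=1.432:
1 < 1.432 => Case 1
Result: T(n) = O(n^(log_6 13)) ~ O(n^1.432)
Master Theorem case = 1


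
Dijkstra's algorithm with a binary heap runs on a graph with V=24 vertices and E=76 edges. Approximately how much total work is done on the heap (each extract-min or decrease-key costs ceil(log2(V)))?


Dijkstra with a binary heap: each vertex is extracted once, each edge may relax once.
Each heap operation costs O(log V).
V + E = 24 + 76 = 100
ceil(log2(24)) = 5 (since 2^4 = 16 < 24 <= 32 = 2^5)
Total heap work = (V+E) * ceil(log2(V)) = 100 * 5 = 500


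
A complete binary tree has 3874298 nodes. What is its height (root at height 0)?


In a complete binary tree, level k holds nodes 2^k .. 2^(k+1)-1 (1-indexed).
Height = floor(log2(n)) = floor(log2(3874298)) = 21
Check: 2^21 = 2097152 <= 3874298 < 4194304 = 2^22


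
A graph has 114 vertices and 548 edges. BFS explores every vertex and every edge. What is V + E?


A full BFS traversal dequeues each vertex once and examines each edge once.
Vertex visits: 114
Edge visits: 548
V + E = 114 + 548 = 662


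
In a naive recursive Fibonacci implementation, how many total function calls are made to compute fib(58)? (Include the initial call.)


Let C(m) = total calls to evaluate fib(m). Then C(0)=C(1)=1, and
C(m) = 1 + C(m-1) + C(m-2) for m >= 2.
Build the table (each entry = 1 + previous two):
  C(0) = 1
  C(1) = 1
  C(2) = 1 + 1 + 1 = 3
  C(3) = 1 + 3 + 1 = 5
  C(4) = 1 + 5 + 3 = 9
  C(5) = 1 + 9 + 5 = 15
  C(6) = 1 + 15 + 9 = 25
  C(7) = 1 + 25 + 15 = 41
  C(8) = 1 + 41 + 25 = 67
  C(9) = 1 + 67 + 41 = 109
  C(10) = 1 + 109 + 67 = 177
  C(11) = 1 + 177 + 109 = 287
  C(12) = 1 + 287 + 177 = 465
  C(13) = 1 + 465 + 287 = 753
  C(14) = 1 + 753 + 465 = 1219
  C(15) = 1 + 1219 + 753 = 1973
  C(16) = 1 + 1973 + 1219 = 3193
  C(17) = 1 + 3193 + 1973 = 5167
  C(18) = 1 + 5167 + 3193 = 8361
  C(19) = 1 + 8361 + 5167 = 13529
  C(20) = 1 + 13529 + 8361 = 21891
  C(21) = 1 + 21891 + 13529 = 35421
  C(22) = 1 + 35421 + 21891 = 57313
  C(23) = 1 + 57313 + 35421 = 92735
  C(24) = 1 + 92735 + 57313 = 150049
  C(25) = 1 + 150049 + 92735 = 242785
  C(26) = 1 + 242785 + 150049 = 392835
  C(27) = 1 + 392835 + 242785 = 635621
  C(28) = 1 + 635621 + 392835 = 1028457
  C(29) = 1 + 1028457 + 635621 = 1664079
  C(30) = 1 + 1664079 + 1028457 = 2692537
  C(31) = 1 + 2692537 + 1664079 = 4356617
  C(32) = 1 + 4356617 + 2692537 = 7049155
  C(33) = 1 + 7049155 + 4356617 = 11405773
  C(34) = 1 + 11405773 + 7049155 = 18454929
  C(35) = 1 + 18454929 + 11405773 = 29860703
  C(36) = 1 + 29860703 + 18454929 = 48315633
  C(37) = 1 + 48315633 + 29860703 = 78176337
  C(38) = 1 + 78176337 + 48315633 = 126491971
  C(39) = 1 + 126491971 + 78176337 = 204668309
  C(40) = 1 + 204668309 + 126491971 = 331160281
  C(41) = 1 + 331160281 + 204668309 = 535828591
  C(42) = 1 + 535828591 + 331160281 = 866988873
  C(43) = 1 + 866988873 + 535828591 = 1402817465
  C(44) = 1 + 1402817465 + 866988873 = 2269806339
  C(45) = 1 + 2269806339 + 1402817465 = 3672623805
  C(46) = 1 + 3672623805 + 2269806339 = 5942430145
  C(47) = 1 + 5942430145 + 3672623805 = 9615053951
  C(48) = 1 + 9615053951 + 5942430145 = 15557484097
  C(49) = 1 + 15557484097 + 9615053951 = 25172538049
  C(50) = 1 + 25172538049 + 15557484097 = 40730022147
  C(51) = 1 + 40730022147 + 25172538049 = 65902560197
  C(52) = 1 + 65902560197 + 40730022147 = 106632582345
  C(53) = 1 + 106632582345 + 65902560197 = 172535142543
  C(54) = 1 + 172535142543 + 106632582345 = 279167724889
  C(55) = 1 + 279167724889 + 172535142543 = 451702867433
  C(56) = 1 + 451702867433 + 279167724889 = 730870592323
  C(57) = 1 + 730870592323 + 451702867433 = 1182573459757
  C(58) = 1 + 1182573459757 + 730870592323 = 1913444052081
Total calls for fib(58) = 1913444052081


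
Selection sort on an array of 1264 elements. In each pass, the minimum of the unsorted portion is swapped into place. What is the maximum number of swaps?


Selection sort performs one swap per pass:
  Pass 1: find min in positions 0 to 1263, swap with position 0
  Pass 2: find min in positions 1 to 1263, swap with position 1
  Pass 3: find min in positions 2 to 1263, swap with position 2
  Pass 4: find min in positions 3 to 1263, swap with position 3
  Pass 5: find min in positions 4 to 1263, swap with position 4
  ... (1258 more passes)
Total passes (and swaps) = n - 1 = 1264 - 1 = 1263


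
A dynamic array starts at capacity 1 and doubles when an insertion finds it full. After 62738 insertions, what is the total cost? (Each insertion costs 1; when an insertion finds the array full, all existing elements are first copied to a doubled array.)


Insertion cost: 62738 (one per element)
Resizes occur just before inserting elements 2, 3, 5, 9, ...
Elements copied at each resize: 1 + 2 + 4 + 8 + 16 + 32 + 64 + 128 + 256 + 512 + 1024 + 2048 + 4096 + 8192 + 16384 + 32768
Sum of copies = 65535 (geometric series: 2^k - 1)
Total = 62738 + 65535 = 128273


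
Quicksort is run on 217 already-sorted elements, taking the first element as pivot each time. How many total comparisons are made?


Sum of comparisons per partition:
216 + 215 + ... + 1 + 0
= 217 * (217 - 1) / 2
= 217 * 216 / 2
= 23436


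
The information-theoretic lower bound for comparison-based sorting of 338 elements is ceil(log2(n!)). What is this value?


A binary decision tree of height h has at most 2^h leaves and needs at least n! of them, so h >= ceil(log2(n!)).
338! is far too large to multiply out, so use Stirling's series:
  ln(n!) ~ n ln n - n + (1/2) ln(2 pi n) + 1/(12n)  (error below 1/(360 n^3), negligible here)
  ln(338) = 5.8230459
  n ln n = 338 * 5.8230459 = 1968.1895
  (1/2) ln(2 pi * 338) = (1/2) ln(2123.7166) = 3.8305
  1/(12*338) = 0.0002
  ln(338!) ~ 1968.1895 - 338 + 3.8305 + 0.0002 = 1634.0202
Convert to base 2: log2(338!) = 1634.0202 / ln 2 = 1634.0202 / 0.69314718 = 2357.3928
ceil(2357.3928) = 2358


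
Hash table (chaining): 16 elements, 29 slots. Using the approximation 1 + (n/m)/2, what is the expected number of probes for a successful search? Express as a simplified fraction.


Computing expected probes:
alpha = 16/29
= 1 + alpha/2
= 1 + 16/(2*29)
= (2*29 + 16) / (2*29)
= 74/58 = 37/29


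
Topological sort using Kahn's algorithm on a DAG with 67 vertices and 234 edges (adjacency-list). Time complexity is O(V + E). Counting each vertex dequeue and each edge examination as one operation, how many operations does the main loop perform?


Kahn's algorithm:
  1. Compute in-degrees: O(V + E)
  2. Process queue: each vertex dequeued once (O(V))
     each edge examined once (O(E))
Total = V + E = 67 + 234 = 301


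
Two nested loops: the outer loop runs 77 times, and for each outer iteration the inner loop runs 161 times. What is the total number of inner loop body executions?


Outer loop: 77 iterations
Inner loop: 161 iterations per outer iteration
Total = 77 * 161 = 12397


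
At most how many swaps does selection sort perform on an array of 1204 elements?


Each of the 1203 passes places one element in its final position.
Pass 1: swap minimum into position 0
Pass 2: swap minimum of remaining into position 1
...
Pass 1203: last two elements, one swap
Maximum swaps = 1204 - 1 = 1203


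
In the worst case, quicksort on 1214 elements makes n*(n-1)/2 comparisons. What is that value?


Sum of comparisons per partition:
1213 + 1212 + ... + 1 + 0
= 1214 * (1214 - 1) / 2
= 1214 * 1213 / 2
= 736291


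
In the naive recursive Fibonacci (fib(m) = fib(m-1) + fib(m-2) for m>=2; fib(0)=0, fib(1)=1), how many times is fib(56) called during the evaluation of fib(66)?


Let N(m) = number of times fib(m) is called while evaluating fib(66).
N(66) = 1 (the initial call).
N(65) = 1 (only fib(66) calls it).
For 1 <= m <= 64: fib(m) is called by fib(m+1) and fib(m+2), so
  N(m) = N(m+1) + N(m+2).
fib(0) is called only by fib(2), so N(0) = N(2).
Walk down from m=66:
  N(66)=1, N(65)=1, N(64)=2, N(63)=3, N(62)=5, N(61)=8, N(60)=13, N(59)=21, N(58)=34, N(57)=55, N(56)=89
N(56) = 89


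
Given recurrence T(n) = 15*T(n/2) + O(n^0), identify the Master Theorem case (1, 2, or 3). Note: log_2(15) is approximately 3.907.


Master Theorem parameters: a=15, b=2, c=0
log_b(a) = 3.907
Compare b^c with a: 2^0 = 1 < 15, so c < log_b(a).
Comparing c=0 vs log_b(a)=3.907:
0 < 3.907 => Case 1
Result: T(n) = O(n^(log_2 15)) ~ O(n^3.907)
Master Theorem case = 1


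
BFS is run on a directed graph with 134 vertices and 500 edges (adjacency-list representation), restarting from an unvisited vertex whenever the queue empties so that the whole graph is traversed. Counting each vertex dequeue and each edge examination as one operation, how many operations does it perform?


A full BFS traversal dequeues each vertex exactly once and examines each directed edge exactly once.
V = 134 (vertex processing cost)
E = 500 (edge examination cost)
Total operations proportional to V + E = 134 + 500 = 634


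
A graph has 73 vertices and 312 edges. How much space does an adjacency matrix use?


Adjacency matrix: V x V grid of entries
Space = V^2 = 73^2 = 73 * 73 = 5329


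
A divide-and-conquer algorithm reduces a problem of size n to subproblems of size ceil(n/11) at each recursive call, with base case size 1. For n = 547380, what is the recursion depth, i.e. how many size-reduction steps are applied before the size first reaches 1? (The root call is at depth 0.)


Each step divides the size by 11 (rounding up); after k steps the size is ceil(n/11^k), which equals 1 exactly when 11^k >= n.
So the depth is the smallest k with 11^k >= 547380, i.e. ceil(log_11(547380)).
11^5 = 161051 < 547380 <= 1771561 = 11^6
Recursion depth = 6


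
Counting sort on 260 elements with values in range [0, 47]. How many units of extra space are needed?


Output array size: 260 (to store sorted result)
Count array size: 48 (one slot per possible value, range 0 to 47)
Total extra space = 260 + 48 = 308


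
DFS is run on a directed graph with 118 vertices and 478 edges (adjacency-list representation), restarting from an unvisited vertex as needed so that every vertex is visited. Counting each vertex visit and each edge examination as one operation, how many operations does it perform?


A full DFS traversal processes each vertex exactly once (push/pop on stack).
Each directed edge is examined once.
V = 118, E = 478
V + E = 596
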